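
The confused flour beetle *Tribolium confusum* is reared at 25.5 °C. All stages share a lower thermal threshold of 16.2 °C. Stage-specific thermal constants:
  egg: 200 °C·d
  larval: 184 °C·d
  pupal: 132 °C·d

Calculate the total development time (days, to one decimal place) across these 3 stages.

55.5 days

Daily accumulation at 25.5 °C = 25.5 − 16.2 = 9.3 DD/day.
Total K = 200 + 184 + 132 = 516 DD.
Total duration = 516 / 9.3 = 55.484 ≈ 55.5 days.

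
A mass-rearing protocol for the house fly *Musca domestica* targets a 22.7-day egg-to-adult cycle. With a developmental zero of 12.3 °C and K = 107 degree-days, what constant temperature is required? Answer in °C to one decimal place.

17.0 °C

Required daily accumulation = 107 / 22.7 = 4.714 DD/day.
T = T_base + 4.714 = 12.3 + 4.714 = 17.014 ≈ 17.0 °C.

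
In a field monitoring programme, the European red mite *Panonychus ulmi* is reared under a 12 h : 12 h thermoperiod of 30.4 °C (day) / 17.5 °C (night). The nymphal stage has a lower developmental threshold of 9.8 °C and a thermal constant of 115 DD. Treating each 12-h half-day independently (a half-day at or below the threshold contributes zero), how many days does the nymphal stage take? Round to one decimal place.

8.1 days

Day half: max(0, 30.4 − 9.8) × 0.5 = 20.6 × 0.5 = 10.30 DD.
Night half: max(0, 17.5 − 9.8) × 0.5 = 7.7 × 0.5 = 3.85 DD.
Per 24 h: 14.15 DD/day.
Duration = 115 / 14.15 = 8.127 ≈ 8.1 days.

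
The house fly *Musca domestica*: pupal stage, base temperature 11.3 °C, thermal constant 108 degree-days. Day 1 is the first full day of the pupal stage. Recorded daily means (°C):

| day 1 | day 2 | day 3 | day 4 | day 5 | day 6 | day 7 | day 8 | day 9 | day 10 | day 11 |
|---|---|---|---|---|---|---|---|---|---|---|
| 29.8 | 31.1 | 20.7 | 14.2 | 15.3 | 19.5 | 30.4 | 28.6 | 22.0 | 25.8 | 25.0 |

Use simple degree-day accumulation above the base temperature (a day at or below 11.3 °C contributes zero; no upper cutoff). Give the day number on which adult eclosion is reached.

day 9

Daily DD above 11.3 °C: 18.5, 19.8, 9.4, 2.9, 4.0, 8.2, 19.1, 17.3, 10.7, 14.5, 13.7.
Cumulative: 18.5, 38.3, 47.7, 50.6, 54.6, 62.8, 81.9, 99.2, 109.9, 124.4, 138.1.
The total first reaches 108 DD on day 9.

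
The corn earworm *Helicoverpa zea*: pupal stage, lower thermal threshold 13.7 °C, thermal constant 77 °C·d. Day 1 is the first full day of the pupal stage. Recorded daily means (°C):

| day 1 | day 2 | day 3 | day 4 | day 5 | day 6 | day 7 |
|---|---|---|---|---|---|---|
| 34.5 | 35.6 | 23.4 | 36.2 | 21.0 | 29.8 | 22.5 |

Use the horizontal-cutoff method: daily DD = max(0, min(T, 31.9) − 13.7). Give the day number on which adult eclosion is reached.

Daily DD above 13.7 °C (capped at 18.2): 18.2, 18.2, 9.7, 18.2, 7.3, 16.1, 8.8.
Cumulative: 18.2, 36.4, 46.1, 64.3, 71.6, 87.7, 96.5.
The total first reaches 77 DD on day 6.

day 6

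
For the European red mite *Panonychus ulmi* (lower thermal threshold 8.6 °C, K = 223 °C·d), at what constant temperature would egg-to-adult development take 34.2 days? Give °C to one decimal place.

Required daily accumulation = 223 / 34.2 = 6.520 DD/day.
T = T_base + 6.520 = 8.6 + 6.520 = 15.120 ≈ 15.1 °C.

15.1 °C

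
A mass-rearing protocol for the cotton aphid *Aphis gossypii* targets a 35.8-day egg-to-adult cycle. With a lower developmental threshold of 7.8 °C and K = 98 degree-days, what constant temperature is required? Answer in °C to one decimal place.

Required daily accumulation = 98 / 35.8 = 2.737 DD/day.
T = T_base + 2.737 = 7.8 + 2.737 = 10.537 ≈ 10.5 °C.

10.5 °C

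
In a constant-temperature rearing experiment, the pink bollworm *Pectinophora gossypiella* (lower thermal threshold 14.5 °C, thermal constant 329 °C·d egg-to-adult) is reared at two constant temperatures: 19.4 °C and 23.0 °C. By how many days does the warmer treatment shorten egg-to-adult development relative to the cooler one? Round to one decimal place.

At 19.4 °C: 329 / (19.4 − 14.5) = 329 / 4.9 = 67.143 d.
At 23.0 °C: 329 / (23.0 − 14.5) = 329 / 8.5 = 38.706 d.
Difference = |67.143 − 38.706| = 28.437 ≈ 28.4 days.

28.4 days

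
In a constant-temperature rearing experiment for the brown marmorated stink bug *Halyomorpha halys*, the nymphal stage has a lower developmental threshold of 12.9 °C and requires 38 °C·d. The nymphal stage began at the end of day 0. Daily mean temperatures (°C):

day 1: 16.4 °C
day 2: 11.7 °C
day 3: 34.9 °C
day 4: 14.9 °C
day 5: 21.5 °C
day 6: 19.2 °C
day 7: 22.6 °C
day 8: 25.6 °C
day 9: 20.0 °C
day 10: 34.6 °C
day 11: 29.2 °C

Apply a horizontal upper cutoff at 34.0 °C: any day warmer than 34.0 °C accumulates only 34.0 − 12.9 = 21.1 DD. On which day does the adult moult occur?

Daily DD above 12.9 °C (capped at 21.1): 3.5, 0.0, 21.1, 2.0, 8.6, 6.3, 9.7, 12.7, 7.1, 21.1, 16.3.
Cumulative: 3.5, 3.5, 24.6, 26.6, 35.2, 41.5, 51.2, 63.9, 71.0, 92.1, 108.4.
The total first reaches 38 DD on day 6.

day 6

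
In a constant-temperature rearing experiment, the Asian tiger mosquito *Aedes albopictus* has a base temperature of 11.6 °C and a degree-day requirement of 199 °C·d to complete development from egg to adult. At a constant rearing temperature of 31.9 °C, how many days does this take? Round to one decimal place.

Daily accumulation = 31.9 − 11.6 = 20.3 DD/day.
Duration = 199 / 20.3 = 9.803 ≈ 9.8 days.

9.8 days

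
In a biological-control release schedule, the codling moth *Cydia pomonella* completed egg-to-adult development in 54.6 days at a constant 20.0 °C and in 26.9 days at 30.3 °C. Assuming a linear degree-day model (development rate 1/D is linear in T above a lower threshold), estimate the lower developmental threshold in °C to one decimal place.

10.0 °C

Equal thermal constants: D₁(T₁ − T_b) = D₂(T₂ − T_b).
54.6·(20.0 − T_b) = 26.9·(30.3 − T_b)
T_b = (54.6·20.0 − 26.9·30.3) / (54.6 − 26.9) = 276.93 / 27.7 = 9.997 °C ≈ 10.0 °C.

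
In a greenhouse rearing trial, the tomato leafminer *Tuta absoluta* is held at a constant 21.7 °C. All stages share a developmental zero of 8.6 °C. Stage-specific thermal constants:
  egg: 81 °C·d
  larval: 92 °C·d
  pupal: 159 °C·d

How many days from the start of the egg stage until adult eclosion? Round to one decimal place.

Daily accumulation at 21.7 °C = 21.7 − 8.6 = 13.1 DD/day.
Total K = 81 + 92 + 159 = 332 DD.
Total duration = 332 / 13.1 = 25.344 ≈ 25.3 days.

25.3 days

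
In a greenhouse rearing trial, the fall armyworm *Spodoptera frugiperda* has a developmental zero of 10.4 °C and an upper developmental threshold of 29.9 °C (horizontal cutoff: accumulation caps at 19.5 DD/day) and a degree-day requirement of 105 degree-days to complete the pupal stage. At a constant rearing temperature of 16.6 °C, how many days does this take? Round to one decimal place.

16.9 days

Daily accumulation = 16.6 − 10.4 = 6.2 DD/day.
Duration = 105 / 6.2 = 16.935 ≈ 16.9 days.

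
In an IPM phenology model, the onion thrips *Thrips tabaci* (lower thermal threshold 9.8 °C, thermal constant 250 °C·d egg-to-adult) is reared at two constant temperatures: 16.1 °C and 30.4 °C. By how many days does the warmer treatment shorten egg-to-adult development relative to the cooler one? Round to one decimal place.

At 16.1 °C: 250 / (16.1 − 9.8) = 250 / 6.3 = 39.683 d.
At 30.4 °C: 250 / (30.4 − 9.8) = 250 / 20.6 = 12.136 d.
Difference = |39.683 − 12.136| = 27.547 ≈ 27.5 days.

27.5 days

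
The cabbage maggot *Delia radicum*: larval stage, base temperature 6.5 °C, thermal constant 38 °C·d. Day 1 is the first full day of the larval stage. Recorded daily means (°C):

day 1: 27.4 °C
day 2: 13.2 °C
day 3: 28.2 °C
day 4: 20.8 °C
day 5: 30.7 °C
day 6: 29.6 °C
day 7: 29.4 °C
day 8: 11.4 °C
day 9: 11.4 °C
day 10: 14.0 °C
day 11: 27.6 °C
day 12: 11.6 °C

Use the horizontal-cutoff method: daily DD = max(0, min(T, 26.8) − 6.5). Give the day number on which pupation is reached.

Daily DD above 6.5 °C (capped at 20.3): 20.3, 6.7, 20.3, 14.3, 20.3, 20.3, 20.3, 4.9, 4.9, 7.5, 20.3, 5.1.
Cumulative: 20.3, 27.0, 47.3, 61.6, 81.9, 102.2, 122.5, 127.4, 132.3, 139.8, 160.1, 165.2.
The total first reaches 38 DD on day 3.

day 3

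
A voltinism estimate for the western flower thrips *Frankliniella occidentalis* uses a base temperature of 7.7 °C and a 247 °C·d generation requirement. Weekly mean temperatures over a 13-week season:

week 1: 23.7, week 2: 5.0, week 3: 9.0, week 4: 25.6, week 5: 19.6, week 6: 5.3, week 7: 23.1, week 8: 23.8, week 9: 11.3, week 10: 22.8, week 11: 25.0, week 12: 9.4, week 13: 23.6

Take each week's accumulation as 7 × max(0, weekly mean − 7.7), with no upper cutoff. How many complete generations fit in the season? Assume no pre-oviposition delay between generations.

3 generations

Weekly DD (7 × max(0, T̄ − 7.7)): 112.0, 0.0, 9.1, 125.3, 83.3, 0.0, 107.8, 112.7, 25.2, 105.7, 121.1, 11.9, 111.3.
Season total = 925.4 DD.
Complete generations = ⌊925.4 / 247⌋ = 3.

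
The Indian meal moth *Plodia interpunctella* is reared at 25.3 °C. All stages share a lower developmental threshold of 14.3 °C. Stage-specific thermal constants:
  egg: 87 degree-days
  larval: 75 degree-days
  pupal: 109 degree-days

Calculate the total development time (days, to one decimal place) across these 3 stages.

Daily accumulation at 25.3 °C = 25.3 − 14.3 = 11.0 DD/day.
Total K = 87 + 75 + 109 = 271 DD.
Total duration = 271 / 11.0 = 24.636 ≈ 24.6 days.

24.6 days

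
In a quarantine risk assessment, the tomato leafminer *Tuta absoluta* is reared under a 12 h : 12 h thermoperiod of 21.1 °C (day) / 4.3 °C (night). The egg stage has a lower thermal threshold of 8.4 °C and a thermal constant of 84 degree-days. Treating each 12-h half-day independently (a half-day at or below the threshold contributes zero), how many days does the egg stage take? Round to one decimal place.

Day half: max(0, 21.1 − 8.4) × 0.5 = 12.7 × 0.5 = 6.35 DD.
Night half: max(0, 4.3 − 8.4) × 0.5 = 0.0 × 0.5 = 0.00 DD.
Per 24 h: 6.35 DD/day.
Duration = 84 / 6.35 = 13.228 ≈ 13.2 days.

13.2 days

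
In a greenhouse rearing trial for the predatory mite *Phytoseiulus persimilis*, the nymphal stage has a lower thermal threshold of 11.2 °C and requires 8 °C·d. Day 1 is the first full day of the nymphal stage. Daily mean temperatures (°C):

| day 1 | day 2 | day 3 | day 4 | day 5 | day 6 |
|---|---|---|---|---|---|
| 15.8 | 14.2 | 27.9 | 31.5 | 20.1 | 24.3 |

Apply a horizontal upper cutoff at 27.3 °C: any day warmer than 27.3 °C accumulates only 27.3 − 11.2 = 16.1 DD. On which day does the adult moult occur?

day 3

Daily DD above 11.2 °C (capped at 16.1): 4.6, 3.0, 16.1, 16.1, 8.9, 13.1.
Cumulative: 4.6, 7.6, 23.7, 39.8, 48.7, 61.8.
The total first reaches 8 DD on day 3.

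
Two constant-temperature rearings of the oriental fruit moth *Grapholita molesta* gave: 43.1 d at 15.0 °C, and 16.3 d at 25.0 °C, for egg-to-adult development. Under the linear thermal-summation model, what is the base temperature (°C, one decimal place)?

Equal thermal constants: D₁(T₁ − T_b) = D₂(T₂ − T_b).
43.1·(15.0 − T_b) = 16.3·(25.0 − T_b)
T_b = (43.1·15.0 − 16.3·25.0) / (43.1 − 16.3) = 239.00 / 26.8 = 8.918 °C ≈ 8.9 °C.

8.9 °C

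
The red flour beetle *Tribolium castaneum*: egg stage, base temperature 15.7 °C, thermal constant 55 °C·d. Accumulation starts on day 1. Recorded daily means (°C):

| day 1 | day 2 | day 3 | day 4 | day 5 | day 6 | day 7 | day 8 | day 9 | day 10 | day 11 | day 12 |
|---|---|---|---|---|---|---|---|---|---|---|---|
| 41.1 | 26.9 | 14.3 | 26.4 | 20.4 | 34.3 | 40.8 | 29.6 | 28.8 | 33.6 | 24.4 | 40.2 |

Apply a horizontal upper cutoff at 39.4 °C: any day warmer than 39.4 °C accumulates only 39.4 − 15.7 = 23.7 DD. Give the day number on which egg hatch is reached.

Daily DD above 15.7 °C (capped at 23.7): 23.7, 11.2, 0.0, 10.7, 4.7, 18.6, 23.7, 13.9, 13.1, 17.9, 8.7, 23.7.
Cumulative: 23.7, 34.9, 34.9, 45.6, 50.3, 68.9, 92.6, 106.5, 119.6, 137.5, 146.2, 169.9.
The total first reaches 55 DD on day 6.

day 6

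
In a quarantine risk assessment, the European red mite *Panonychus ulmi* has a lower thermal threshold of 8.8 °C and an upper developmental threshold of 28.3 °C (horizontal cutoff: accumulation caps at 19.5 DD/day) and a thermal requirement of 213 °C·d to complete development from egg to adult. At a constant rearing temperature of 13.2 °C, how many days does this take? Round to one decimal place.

Daily accumulation = 13.2 − 8.8 = 4.4 DD/day.
Duration = 213 / 4.4 = 48.409 ≈ 48.4 days.

48.4 days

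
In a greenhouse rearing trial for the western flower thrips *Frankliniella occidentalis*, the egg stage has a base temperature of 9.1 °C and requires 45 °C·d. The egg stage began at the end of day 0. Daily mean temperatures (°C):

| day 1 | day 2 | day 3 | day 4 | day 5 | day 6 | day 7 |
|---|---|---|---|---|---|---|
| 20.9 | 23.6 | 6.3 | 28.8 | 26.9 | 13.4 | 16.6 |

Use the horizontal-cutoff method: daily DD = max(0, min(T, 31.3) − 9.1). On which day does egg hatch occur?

day 4

Daily DD above 9.1 °C (capped at 22.2): 11.8, 14.5, 0.0, 19.7, 17.8, 4.3, 7.5.
Cumulative: 11.8, 26.3, 26.3, 46.0, 63.8, 68.1, 75.6.
The total first reaches 45 DD on day 4.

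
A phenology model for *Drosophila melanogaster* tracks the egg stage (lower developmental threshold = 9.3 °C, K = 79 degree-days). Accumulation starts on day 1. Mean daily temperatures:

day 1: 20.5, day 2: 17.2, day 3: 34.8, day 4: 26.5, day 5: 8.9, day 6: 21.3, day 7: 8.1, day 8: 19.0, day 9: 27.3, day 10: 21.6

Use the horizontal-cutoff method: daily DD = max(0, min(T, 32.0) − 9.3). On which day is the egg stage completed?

Daily DD above 9.3 °C (capped at 22.7): 11.2, 7.9, 22.7, 17.2, 0.0, 12.0, 0.0, 9.7, 18.0, 12.3.
Cumulative: 11.2, 19.1, 41.8, 59.0, 59.0, 71.0, 71.0, 80.7, 98.7, 111.0.
The total first reaches 79 DD on day 8.

day 8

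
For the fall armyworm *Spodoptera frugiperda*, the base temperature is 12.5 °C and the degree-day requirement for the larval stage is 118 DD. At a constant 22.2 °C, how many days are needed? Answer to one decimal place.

Daily accumulation = 22.2 − 12.5 = 9.7 DD/day.
Duration = 118 / 9.7 = 12.165 ≈ 12.2 days.

12.2 days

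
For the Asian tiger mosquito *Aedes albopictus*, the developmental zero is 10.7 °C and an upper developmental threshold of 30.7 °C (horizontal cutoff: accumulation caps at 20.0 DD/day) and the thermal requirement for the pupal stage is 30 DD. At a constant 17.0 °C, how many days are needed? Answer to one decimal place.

4.8 days

Daily accumulation = 17.0 − 10.7 = 6.3 DD/day.
Duration = 30 / 6.3 = 4.762 ≈ 4.8 days.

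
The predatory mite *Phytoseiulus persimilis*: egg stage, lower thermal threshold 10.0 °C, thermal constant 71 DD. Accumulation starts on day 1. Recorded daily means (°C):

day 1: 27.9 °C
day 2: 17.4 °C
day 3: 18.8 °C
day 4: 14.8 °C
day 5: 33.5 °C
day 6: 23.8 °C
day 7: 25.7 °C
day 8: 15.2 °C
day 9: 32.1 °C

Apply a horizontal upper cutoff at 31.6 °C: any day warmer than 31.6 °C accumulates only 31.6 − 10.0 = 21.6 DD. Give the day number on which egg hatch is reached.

Daily DD above 10.0 °C (capped at 21.6): 17.9, 7.4, 8.8, 4.8, 21.6, 13.8, 15.7, 5.2, 21.6.
Cumulative: 17.9, 25.3, 34.1, 38.9, 60.5, 74.3, 90.0, 95.2, 116.8.
The total first reaches 71 DD on day 6.

day 6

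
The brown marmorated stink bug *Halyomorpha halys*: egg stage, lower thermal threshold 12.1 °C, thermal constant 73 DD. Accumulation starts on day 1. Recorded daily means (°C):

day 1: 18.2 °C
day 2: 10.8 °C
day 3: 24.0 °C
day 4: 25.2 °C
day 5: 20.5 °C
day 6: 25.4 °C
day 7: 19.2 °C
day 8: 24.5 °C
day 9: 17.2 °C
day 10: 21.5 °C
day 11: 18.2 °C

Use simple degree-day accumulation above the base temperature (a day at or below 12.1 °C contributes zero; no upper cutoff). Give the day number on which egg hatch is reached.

day 9

Daily DD above 12.1 °C: 6.1, 0.0, 11.9, 13.1, 8.4, 13.3, 7.1, 12.4, 5.1, 9.4, 6.1.
Cumulative: 6.1, 6.1, 18.0, 31.1, 39.5, 52.8, 59.9, 72.3, 77.4, 86.8, 92.9.
The total first reaches 73 DD on day 9.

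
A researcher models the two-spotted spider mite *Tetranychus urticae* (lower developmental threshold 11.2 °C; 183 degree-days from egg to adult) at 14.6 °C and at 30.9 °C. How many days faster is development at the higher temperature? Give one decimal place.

At 14.6 °C: 183 / (14.6 − 11.2) = 183 / 3.4 = 53.824 d.
At 30.9 °C: 183 / (30.9 − 11.2) = 183 / 19.7 = 9.289 d.
Difference = |53.824 − 9.289| = 44.534 ≈ 44.5 days.

44.5 days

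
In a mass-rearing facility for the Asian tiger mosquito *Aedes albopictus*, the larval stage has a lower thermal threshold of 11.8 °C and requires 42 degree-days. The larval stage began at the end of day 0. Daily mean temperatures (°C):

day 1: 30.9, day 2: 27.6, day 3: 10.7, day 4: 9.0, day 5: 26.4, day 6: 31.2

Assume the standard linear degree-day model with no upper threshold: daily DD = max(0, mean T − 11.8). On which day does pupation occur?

day 5

Daily DD above 11.8 °C: 19.1, 15.8, 0.0, 0.0, 14.6, 19.4.
Cumulative: 19.1, 34.9, 34.9, 34.9, 49.5, 68.9.
The total first reaches 42 DD on day 5.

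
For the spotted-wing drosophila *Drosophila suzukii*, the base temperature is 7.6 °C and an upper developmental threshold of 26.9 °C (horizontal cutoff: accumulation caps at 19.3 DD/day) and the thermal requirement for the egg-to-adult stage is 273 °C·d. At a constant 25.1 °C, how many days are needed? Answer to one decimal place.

Daily accumulation = 25.1 − 7.6 = 17.5 DD/day.
Duration = 273 / 17.5 = 15.600 ≈ 15.6 days.

15.6 days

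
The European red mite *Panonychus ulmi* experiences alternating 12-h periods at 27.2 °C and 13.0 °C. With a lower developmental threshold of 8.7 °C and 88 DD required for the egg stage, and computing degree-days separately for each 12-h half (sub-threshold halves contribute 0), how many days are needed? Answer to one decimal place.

Day half: max(0, 27.2 − 8.7) × 0.5 = 18.5 × 0.5 = 9.25 DD.
Night half: max(0, 13.0 − 8.7) × 0.5 = 4.3 × 0.5 = 2.15 DD.
Per 24 h: 11.40 DD/day.
Duration = 88 / 11.40 = 7.719 ≈ 7.7 days.

7.7 days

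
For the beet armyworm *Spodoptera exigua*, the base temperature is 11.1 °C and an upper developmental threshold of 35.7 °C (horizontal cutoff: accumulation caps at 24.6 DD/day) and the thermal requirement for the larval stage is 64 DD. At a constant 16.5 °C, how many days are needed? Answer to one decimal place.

Daily accumulation = 16.5 − 11.1 = 5.4 DD/day.
Duration = 64 / 5.4 = 11.852 ≈ 11.9 days.

11.9 days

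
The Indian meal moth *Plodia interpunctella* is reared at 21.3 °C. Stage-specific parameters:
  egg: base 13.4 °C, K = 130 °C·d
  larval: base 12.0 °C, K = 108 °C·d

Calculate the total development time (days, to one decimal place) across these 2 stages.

egg: 130 / (21.3 − 13.4) = 130 / 7.9 = 16.456 d.
larval: 108 / (21.3 − 12.0) = 108 / 9.3 = 11.613 d.
Sum = 28.069 ≈ 28.1 days.

28.1 days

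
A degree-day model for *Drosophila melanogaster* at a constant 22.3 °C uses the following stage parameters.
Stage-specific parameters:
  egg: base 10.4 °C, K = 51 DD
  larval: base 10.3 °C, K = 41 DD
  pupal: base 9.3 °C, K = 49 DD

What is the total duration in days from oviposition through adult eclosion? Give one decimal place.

11.5 days

egg: 51 / (22.3 − 10.4) = 51 / 11.9 = 4.286 d.
larval: 41 / (22.3 − 10.3) = 41 / 12.0 = 3.417 d.
pupal: 49 / (22.3 − 9.3) = 49 / 13.0 = 3.769 d.
Sum = 11.472 ≈ 11.5 days.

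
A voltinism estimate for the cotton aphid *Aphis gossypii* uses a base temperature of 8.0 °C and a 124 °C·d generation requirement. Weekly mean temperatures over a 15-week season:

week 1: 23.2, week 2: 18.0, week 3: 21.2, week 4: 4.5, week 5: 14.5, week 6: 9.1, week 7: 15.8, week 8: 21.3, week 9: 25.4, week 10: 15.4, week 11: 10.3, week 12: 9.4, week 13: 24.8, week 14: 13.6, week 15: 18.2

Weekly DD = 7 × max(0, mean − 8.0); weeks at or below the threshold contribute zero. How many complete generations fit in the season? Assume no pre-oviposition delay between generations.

Weekly DD (7 × max(0, T̄ − 8.0)): 106.4, 70.0, 92.4, 0.0, 45.5, 7.7, 54.6, 93.1, 121.8, 51.8, 16.1, 9.8, 117.6, 39.2, 71.4.
Season total = 897.4 DD.
Complete generations = ⌊897.4 / 124⌋ = 7.

7 generations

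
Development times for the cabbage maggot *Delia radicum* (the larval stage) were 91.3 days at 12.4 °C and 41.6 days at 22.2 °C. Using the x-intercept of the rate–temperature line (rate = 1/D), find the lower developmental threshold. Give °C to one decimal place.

Under the model K = D·(T − T_b), so D₁·(T₁ − T_b) = D₂·(T₂ − T_b).
91.3·(12.4 − T_b) = 41.6·(22.2 − T_b)
T_b = (91.3·12.4 − 41.6·22.2) / (91.3 − 41.6) = 208.60 / 49.7 = 4.197 °C ≈ 4.2 °C.

4.2 °C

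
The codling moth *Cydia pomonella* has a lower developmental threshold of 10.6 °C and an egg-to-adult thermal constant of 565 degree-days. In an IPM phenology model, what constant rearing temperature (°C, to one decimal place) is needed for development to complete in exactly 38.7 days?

25.2 °C

Required daily accumulation = 565 / 38.7 = 14.599 DD/day.
T = T_base + 14.599 = 10.6 + 14.599 = 25.199 ≈ 25.2 °C.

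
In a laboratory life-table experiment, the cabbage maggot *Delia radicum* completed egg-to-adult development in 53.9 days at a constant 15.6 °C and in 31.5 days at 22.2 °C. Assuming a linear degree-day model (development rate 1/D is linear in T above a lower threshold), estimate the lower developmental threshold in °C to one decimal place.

6.3 °C

Equal thermal constants: D₁(T₁ − T_b) = D₂(T₂ − T_b).
53.9·(15.6 − T_b) = 31.5·(22.2 − T_b)
T_b = (53.9·15.6 − 31.5·22.2) / (53.9 − 31.5) = 141.54 / 22.4 = 6.319 °C ≈ 6.3 °C.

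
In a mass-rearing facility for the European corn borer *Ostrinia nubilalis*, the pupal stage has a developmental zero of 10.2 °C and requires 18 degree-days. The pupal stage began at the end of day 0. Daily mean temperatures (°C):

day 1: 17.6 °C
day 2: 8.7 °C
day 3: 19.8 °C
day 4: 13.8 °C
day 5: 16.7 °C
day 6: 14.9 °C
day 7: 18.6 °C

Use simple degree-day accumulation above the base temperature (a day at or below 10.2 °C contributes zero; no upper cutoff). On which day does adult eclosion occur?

Daily DD above 10.2 °C: 7.4, 0.0, 9.6, 3.6, 6.5, 4.7, 8.4.
Cumulative: 7.4, 7.4, 17.0, 20.6, 27.1, 31.8, 40.2.
The total first reaches 18 DD on day 4.

day 4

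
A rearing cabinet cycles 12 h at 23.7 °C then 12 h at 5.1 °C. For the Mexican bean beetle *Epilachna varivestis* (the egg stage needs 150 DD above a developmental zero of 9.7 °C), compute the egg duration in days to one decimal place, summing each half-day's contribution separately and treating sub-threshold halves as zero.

21.4 days

Day half: max(0, 23.7 − 9.7) × 0.5 = 14.0 × 0.5 = 7.00 DD.
Night half: max(0, 5.1 − 9.7) × 0.5 = 0.0 × 0.5 = 0.00 DD.
Per 24 h: 7.00 DD/day.
Duration = 150 / 7.00 = 21.429 ≈ 21.4 days.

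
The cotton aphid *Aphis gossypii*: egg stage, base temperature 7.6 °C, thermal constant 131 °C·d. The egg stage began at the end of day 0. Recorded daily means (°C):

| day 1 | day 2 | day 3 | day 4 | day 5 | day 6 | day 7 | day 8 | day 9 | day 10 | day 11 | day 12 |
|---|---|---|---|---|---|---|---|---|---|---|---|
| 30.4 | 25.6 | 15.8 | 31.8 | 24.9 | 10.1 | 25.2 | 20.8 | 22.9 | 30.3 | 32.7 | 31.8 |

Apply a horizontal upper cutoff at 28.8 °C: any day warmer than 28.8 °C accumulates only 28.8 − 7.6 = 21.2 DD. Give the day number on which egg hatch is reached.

Daily DD above 7.6 °C (capped at 21.2): 21.2, 18.0, 8.2, 21.2, 17.3, 2.5, 17.6, 13.2, 15.3, 21.2, 21.2, 21.2.
Cumulative: 21.2, 39.2, 47.4, 68.6, 85.9, 88.4, 106.0, 119.2, 134.5, 155.7, 176.9, 198.1.
The total first reaches 131 DD on day 9.

day 9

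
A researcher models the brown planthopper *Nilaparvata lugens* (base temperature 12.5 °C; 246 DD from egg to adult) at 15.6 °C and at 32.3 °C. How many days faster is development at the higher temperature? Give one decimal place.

66.9 days

At 15.6 °C: 246 / (15.6 − 12.5) = 246 / 3.1 = 79.355 d.
At 32.3 °C: 246 / (32.3 − 12.5) = 246 / 19.8 = 12.424 d.
Difference = |79.355 − 12.424| = 66.931 ≈ 66.9 days.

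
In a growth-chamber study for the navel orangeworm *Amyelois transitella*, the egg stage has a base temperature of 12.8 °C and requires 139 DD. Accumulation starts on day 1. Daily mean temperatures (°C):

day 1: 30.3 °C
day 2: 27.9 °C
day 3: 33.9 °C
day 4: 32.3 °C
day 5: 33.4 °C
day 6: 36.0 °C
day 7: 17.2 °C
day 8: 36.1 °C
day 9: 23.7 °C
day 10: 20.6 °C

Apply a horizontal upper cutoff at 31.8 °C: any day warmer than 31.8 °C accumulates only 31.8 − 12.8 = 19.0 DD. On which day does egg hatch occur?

day 9

Daily DD above 12.8 °C (capped at 19.0): 17.5, 15.1, 19.0, 19.0, 19.0, 19.0, 4.4, 19.0, 10.9, 7.8.
Cumulative: 17.5, 32.6, 51.6, 70.6, 89.6, 108.6, 113.0, 132.0, 142.9, 150.7.
The total first reaches 139 DD on day 9.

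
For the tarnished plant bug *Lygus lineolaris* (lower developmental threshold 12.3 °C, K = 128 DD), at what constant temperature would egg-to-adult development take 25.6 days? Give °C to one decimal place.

17.3 °C

Required daily accumulation = 128 / 25.6 = 5.000 DD/day.
T = T_base + 5.000 = 12.3 + 5.000 = 17.300 ≈ 17.3 °C.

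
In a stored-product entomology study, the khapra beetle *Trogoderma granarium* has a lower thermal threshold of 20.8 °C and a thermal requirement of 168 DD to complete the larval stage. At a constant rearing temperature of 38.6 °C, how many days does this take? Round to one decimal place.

9.4 days

Daily accumulation = 38.6 − 20.8 = 17.8 DD/day.
Duration = 168 / 17.8 = 9.438 ≈ 9.4 days.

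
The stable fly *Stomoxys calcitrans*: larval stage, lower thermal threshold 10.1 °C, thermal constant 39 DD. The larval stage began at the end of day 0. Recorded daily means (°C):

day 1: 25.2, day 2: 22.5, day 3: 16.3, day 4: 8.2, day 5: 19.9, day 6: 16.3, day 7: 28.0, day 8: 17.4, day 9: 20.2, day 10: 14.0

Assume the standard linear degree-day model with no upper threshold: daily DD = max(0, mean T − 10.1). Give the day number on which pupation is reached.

Daily DD above 10.1 °C: 15.1, 12.4, 6.2, 0.0, 9.8, 6.2, 17.9, 7.3, 10.1, 3.9.
Cumulative: 15.1, 27.5, 33.7, 33.7, 43.5, 49.7, 67.6, 74.9, 85.0, 88.9.
The total first reaches 39 DD on day 5.

day 5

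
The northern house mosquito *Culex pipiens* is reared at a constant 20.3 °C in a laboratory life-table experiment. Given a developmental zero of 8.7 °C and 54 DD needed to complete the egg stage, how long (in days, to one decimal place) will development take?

4.7 days

Daily accumulation = 20.3 − 8.7 = 11.6 DD/day.
Duration = 54 / 11.6 = 4.655 ≈ 4.7 days.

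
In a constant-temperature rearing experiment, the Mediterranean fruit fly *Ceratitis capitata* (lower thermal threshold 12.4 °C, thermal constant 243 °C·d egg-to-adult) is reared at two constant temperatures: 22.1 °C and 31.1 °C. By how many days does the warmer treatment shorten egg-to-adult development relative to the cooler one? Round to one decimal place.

12.1 days

At 22.1 °C: 243 / (22.1 − 12.4) = 243 / 9.7 = 25.052 d.
At 31.1 °C: 243 / (31.1 − 12.4) = 243 / 18.7 = 12.995 d.
Difference = |25.052 − 12.995| = 12.057 ≈ 12.1 days.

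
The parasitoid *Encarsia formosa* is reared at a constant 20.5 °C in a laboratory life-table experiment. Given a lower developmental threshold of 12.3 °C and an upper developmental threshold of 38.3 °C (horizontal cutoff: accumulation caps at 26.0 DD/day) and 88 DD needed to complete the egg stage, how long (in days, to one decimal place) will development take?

10.7 days

Daily accumulation = 20.5 − 12.3 = 8.2 DD/day.
Duration = 88 / 8.2 = 10.732 ≈ 10.7 days.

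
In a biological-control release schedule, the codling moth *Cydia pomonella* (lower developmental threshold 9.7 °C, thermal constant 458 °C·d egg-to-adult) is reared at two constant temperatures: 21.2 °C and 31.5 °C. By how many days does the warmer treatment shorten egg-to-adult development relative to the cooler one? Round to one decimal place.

18.8 days

At 21.2 °C: 458 / (21.2 − 9.7) = 458 / 11.5 = 39.826 d.
At 31.5 °C: 458 / (31.5 − 9.7) = 458 / 21.8 = 21.009 d.
Difference = |39.826 − 21.009| = 18.817 ≈ 18.8 days.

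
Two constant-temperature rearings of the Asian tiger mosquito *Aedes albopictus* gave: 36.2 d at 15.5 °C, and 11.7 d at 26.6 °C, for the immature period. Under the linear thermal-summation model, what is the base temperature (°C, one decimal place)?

10.2 °C

Equal thermal constants: D₁(T₁ − T_b) = D₂(T₂ − T_b).
36.2·(15.5 − T_b) = 11.7·(26.6 − T_b)
T_b = (36.2·15.5 − 11.7·26.6) / (36.2 − 11.7) = 249.88 / 24.5 = 10.199 °C ≈ 10.2 °C.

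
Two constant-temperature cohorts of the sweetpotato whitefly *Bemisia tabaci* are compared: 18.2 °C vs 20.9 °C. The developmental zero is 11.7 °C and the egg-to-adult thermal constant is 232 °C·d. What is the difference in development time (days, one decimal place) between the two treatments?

At 18.2 °C: 232 / (18.2 − 11.7) = 232 / 6.5 = 35.692 d.
At 20.9 °C: 232 / (20.9 − 11.7) = 232 / 9.2 = 25.217 d.
Difference = |35.692 − 25.217| = 10.475 ≈ 10.5 days.

10.5 days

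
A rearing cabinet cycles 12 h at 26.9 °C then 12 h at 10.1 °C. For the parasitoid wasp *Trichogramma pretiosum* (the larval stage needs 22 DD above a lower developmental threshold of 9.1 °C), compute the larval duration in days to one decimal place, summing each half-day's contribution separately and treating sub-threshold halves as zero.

2.3 days

Day half: max(0, 26.9 − 9.1) × 0.5 = 17.8 × 0.5 = 8.90 DD.
Night half: max(0, 10.1 − 9.1) × 0.5 = 1.0 × 0.5 = 0.50 DD.
Per 24 h: 9.40 DD/day.
Duration = 22 / 9.40 = 2.340 ≈ 2.3 days.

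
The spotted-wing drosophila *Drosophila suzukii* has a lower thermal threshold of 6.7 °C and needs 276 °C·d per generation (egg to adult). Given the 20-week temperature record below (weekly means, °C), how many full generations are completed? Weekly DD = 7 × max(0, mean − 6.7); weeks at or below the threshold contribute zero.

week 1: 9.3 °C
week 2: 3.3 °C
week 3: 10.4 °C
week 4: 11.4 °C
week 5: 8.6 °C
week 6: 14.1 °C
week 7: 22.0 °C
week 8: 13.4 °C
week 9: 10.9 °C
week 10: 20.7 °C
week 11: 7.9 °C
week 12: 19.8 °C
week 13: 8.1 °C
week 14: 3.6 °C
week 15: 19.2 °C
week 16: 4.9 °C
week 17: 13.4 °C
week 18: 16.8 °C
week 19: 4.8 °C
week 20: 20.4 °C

Weekly DD (7 × max(0, T̄ − 6.7)): 18.2, 0.0, 25.9, 32.9, 13.3, 51.8, 107.1, 46.9, 29.4, 98.0, 8.4, 91.7, 9.8, 0.0, 87.5, 0.0, 46.9, 70.7, 0.0, 95.9.
Season total = 834.4 DD.
Complete generations = ⌊834.4 / 276⌋ = 3.

3 generations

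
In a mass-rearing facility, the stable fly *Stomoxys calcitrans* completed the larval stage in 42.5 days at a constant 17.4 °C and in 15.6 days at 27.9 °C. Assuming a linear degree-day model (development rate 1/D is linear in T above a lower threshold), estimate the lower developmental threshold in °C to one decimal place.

Equal thermal constants: D₁(T₁ − T_b) = D₂(T₂ − T_b).
42.5·(17.4 − T_b) = 15.6·(27.9 − T_b)
T_b = (42.5·17.4 − 15.6·27.9) / (42.5 − 15.6) = 304.26 / 26.9 = 11.311 °C ≈ 11.3 °C.

11.3 °C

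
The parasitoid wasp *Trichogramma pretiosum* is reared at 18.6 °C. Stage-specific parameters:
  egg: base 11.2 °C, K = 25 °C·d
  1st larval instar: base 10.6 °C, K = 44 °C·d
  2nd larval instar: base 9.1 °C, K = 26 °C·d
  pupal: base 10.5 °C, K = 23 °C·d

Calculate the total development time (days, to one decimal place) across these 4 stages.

14.5 days

egg: 25 / (18.6 − 11.2) = 25 / 7.4 = 3.378 d.
1st larval instar: 44 / (18.6 − 10.6) = 44 / 8.0 = 5.500 d.
2nd larval instar: 26 / (18.6 − 9.1) = 26 / 9.5 = 2.737 d.
pupal: 23 / (18.6 − 10.5) = 23 / 8.1 = 2.840 d.
Sum = 14.455 ≈ 14.5 days.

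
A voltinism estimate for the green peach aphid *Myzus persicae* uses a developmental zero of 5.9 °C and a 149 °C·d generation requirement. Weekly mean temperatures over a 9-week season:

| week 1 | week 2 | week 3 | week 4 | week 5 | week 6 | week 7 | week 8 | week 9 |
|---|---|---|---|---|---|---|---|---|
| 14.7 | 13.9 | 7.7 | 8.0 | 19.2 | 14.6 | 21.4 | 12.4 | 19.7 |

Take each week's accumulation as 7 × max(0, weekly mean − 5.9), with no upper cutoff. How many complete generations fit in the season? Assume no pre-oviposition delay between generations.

Weekly DD (7 × max(0, T̄ − 5.9)): 61.6, 56.0, 12.6, 14.7, 93.1, 60.9, 108.5, 45.5, 96.6.
Season total = 549.5 DD.
Complete generations = ⌊549.5 / 149⌋ = 3.

3 generations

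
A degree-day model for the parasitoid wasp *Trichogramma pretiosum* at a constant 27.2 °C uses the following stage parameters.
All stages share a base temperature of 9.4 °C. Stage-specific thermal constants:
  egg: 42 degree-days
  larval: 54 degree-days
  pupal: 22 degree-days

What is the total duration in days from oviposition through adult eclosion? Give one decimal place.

6.6 days

Daily accumulation at 27.2 °C = 27.2 − 9.4 = 17.8 DD/day.
Total K = 42 + 54 + 22 = 118 DD.
Total duration = 118 / 17.8 = 6.629 ≈ 6.6 days.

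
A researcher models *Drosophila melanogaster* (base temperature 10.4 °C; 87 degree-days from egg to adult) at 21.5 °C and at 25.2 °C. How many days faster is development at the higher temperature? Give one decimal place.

At 21.5 °C: 87 / (21.5 − 10.4) = 87 / 11.1 = 7.838 d.
At 25.2 °C: 87 / (25.2 − 10.4) = 87 / 14.8 = 5.878 d.
Difference = |7.838 − 5.878| = 1.959 ≈ 2.0 days.

2.0 days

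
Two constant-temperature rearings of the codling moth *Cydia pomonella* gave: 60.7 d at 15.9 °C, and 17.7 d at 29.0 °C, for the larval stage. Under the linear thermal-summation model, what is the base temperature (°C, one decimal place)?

10.5 °C

Linear rate model ⇒ the product D·(T − T_b) is constant across temperatures.
60.7·(15.9 − T_b) = 17.7·(29.0 − T_b)
T_b = (60.7·15.9 − 17.7·29.0) / (60.7 − 17.7) = 451.83 / 43.0 = 10.508 °C ≈ 10.5 °C.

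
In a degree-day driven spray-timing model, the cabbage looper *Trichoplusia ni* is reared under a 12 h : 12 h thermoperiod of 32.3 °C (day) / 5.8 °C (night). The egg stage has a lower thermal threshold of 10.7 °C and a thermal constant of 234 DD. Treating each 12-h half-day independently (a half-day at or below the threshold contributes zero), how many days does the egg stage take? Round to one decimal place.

Day half: max(0, 32.3 − 10.7) × 0.5 = 21.6 × 0.5 = 10.80 DD.
Night half: max(0, 5.8 − 10.7) × 0.5 = 0.0 × 0.5 = 0.00 DD.
Per 24 h: 10.80 DD/day.
Duration = 234 / 10.80 = 21.667 ≈ 21.7 days.

21.7 days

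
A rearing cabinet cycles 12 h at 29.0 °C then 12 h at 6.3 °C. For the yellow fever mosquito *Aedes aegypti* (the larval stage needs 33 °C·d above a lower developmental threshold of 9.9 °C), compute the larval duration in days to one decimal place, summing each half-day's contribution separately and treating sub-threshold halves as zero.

Day half: max(0, 29.0 − 9.9) × 0.5 = 19.1 × 0.5 = 9.55 DD.
Night half: max(0, 6.3 − 9.9) × 0.5 = 0.0 × 0.5 = 0.00 DD.
Per 24 h: 9.55 DD/day.
Duration = 33 / 9.55 = 3.455 ≈ 3.5 days.

3.5 days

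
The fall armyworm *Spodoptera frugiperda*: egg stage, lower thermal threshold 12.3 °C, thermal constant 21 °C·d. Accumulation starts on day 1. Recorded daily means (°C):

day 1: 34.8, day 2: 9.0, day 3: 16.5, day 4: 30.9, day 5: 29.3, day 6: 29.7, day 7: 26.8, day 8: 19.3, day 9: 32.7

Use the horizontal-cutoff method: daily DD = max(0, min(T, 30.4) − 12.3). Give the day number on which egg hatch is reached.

day 3

Daily DD above 12.3 °C (capped at 18.1): 18.1, 0.0, 4.2, 18.1, 17.0, 17.4, 14.5, 7.0, 18.1.
Cumulative: 18.1, 18.1, 22.3, 40.4, 57.4, 74.8, 89.3, 96.3, 114.4.
The total first reaches 21 DD on day 3.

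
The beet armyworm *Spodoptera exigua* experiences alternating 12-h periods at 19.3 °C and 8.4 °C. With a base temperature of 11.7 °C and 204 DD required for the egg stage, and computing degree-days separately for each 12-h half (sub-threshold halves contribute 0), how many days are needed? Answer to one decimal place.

53.7 days

Day half: max(0, 19.3 − 11.7) × 0.5 = 7.6 × 0.5 = 3.80 DD.
Night half: max(0, 8.4 − 11.7) × 0.5 = 0.0 × 0.5 = 0.00 DD.
Per 24 h: 3.80 DD/day.
Duration = 204 / 3.80 = 53.684 ≈ 53.7 days.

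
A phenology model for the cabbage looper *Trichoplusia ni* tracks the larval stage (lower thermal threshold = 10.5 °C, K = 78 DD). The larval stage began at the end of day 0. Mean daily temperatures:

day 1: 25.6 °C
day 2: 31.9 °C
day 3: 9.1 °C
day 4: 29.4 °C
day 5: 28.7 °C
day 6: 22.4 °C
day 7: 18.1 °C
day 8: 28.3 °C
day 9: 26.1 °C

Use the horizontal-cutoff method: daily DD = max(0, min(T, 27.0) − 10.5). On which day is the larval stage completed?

Daily DD above 10.5 °C (capped at 16.5): 15.1, 16.5, 0.0, 16.5, 16.5, 11.9, 7.6, 16.5, 15.6.
Cumulative: 15.1, 31.6, 31.6, 48.1, 64.6, 76.5, 84.1, 100.6, 116.2.
The total first reaches 78 DD on day 7.

day 7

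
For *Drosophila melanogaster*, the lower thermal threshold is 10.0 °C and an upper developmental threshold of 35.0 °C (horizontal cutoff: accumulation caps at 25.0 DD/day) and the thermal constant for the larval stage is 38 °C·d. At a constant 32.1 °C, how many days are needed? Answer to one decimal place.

Daily accumulation = 32.1 − 10.0 = 22.1 DD/day.
Duration = 38 / 22.1 = 1.719 ≈ 1.7 days.

1.7 days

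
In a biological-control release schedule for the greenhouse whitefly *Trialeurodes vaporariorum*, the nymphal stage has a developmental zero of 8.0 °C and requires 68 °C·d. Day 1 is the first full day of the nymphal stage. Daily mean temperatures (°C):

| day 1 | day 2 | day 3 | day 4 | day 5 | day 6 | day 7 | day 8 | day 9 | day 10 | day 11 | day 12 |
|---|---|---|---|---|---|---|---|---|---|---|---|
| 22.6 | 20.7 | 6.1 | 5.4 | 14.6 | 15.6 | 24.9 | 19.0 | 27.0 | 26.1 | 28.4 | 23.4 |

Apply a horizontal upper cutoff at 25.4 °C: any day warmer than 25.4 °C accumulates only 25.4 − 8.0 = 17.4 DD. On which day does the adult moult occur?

Daily DD above 8.0 °C (capped at 17.4): 14.6, 12.7, 0.0, 0.0, 6.6, 7.6, 16.9, 11.0, 17.4, 17.4, 17.4, 15.4.
Cumulative: 14.6, 27.3, 27.3, 27.3, 33.9, 41.5, 58.4, 69.4, 86.8, 104.2, 121.6, 137.0.
The total first reaches 68 DD on day 8.

day 8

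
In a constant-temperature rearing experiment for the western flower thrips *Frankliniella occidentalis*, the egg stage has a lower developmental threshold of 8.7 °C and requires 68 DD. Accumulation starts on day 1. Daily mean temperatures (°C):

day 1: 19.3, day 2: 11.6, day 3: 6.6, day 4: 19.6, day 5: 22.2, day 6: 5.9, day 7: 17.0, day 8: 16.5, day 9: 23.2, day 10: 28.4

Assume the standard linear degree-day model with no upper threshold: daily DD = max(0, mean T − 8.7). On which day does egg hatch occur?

day 9

Daily DD above 8.7 °C: 10.6, 2.9, 0.0, 10.9, 13.5, 0.0, 8.3, 7.8, 14.5, 19.7.
Cumulative: 10.6, 13.5, 13.5, 24.4, 37.9, 37.9, 46.2, 54.0, 68.5, 88.2.
The total first reaches 68 DD on day 9.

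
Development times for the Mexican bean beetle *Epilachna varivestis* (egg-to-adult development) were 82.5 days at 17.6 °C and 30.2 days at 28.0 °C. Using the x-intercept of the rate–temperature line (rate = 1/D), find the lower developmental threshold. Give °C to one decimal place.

11.6 °C

Linear rate model ⇒ the product D·(T − T_b) is constant across temperatures.
82.5·(17.6 − T_b) = 30.2·(28.0 − T_b)
T_b = (82.5·17.6 − 30.2·28.0) / (82.5 − 30.2) = 606.40 / 52.3 = 11.595 °C ≈ 11.6 °C.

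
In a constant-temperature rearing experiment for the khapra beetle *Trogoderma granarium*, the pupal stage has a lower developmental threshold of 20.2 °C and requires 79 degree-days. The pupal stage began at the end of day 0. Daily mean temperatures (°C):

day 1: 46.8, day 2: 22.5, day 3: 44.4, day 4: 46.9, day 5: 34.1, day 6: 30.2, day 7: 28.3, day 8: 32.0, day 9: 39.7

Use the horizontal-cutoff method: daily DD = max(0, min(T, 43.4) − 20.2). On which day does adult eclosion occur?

Daily DD above 20.2 °C (capped at 23.2): 23.2, 2.3, 23.2, 23.2, 13.9, 10.0, 8.1, 11.8, 19.5.
Cumulative: 23.2, 25.5, 48.7, 71.9, 85.8, 95.8, 103.9, 115.7, 135.2.
The total first reaches 79 DD on day 5.

day 5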